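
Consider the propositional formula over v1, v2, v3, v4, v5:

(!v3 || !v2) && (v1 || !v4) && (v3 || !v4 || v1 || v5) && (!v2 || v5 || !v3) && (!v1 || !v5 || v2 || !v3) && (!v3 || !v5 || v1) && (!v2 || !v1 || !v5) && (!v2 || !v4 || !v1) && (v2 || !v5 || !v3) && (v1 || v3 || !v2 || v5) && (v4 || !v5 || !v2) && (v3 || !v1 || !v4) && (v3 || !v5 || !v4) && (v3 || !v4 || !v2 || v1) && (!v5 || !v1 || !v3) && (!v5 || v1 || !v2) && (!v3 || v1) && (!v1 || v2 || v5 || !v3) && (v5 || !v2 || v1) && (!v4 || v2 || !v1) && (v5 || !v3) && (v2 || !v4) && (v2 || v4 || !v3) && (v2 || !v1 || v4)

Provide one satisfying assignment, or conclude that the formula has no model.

v1 ↦ false, v2 ↦ false, v3 ↦ false, v4 ↦ false, v5 ↦ true

Try v3 = false.
Try v1 = false.
(!v4) alone gives v4 = false.
Try v2 = false.
All clauses hold; v5 can take either value.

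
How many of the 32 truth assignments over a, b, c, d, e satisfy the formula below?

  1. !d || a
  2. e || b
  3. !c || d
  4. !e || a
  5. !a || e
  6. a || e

6

There are 2^5 = 32 truth assignments over (a, b, c, d, e).
Split on b. With b = true, the clauses containing b are satisfied and !b drops from the rest; 3 of the 2^4 = 16 assignments to the other variables satisfy what remains.
With b = false, by the same count on the reduced clause set, 3 assignments work.
(One model: a=T, b=F, c=F, d=F, e=T.)
Total: 3 + 3 = 6.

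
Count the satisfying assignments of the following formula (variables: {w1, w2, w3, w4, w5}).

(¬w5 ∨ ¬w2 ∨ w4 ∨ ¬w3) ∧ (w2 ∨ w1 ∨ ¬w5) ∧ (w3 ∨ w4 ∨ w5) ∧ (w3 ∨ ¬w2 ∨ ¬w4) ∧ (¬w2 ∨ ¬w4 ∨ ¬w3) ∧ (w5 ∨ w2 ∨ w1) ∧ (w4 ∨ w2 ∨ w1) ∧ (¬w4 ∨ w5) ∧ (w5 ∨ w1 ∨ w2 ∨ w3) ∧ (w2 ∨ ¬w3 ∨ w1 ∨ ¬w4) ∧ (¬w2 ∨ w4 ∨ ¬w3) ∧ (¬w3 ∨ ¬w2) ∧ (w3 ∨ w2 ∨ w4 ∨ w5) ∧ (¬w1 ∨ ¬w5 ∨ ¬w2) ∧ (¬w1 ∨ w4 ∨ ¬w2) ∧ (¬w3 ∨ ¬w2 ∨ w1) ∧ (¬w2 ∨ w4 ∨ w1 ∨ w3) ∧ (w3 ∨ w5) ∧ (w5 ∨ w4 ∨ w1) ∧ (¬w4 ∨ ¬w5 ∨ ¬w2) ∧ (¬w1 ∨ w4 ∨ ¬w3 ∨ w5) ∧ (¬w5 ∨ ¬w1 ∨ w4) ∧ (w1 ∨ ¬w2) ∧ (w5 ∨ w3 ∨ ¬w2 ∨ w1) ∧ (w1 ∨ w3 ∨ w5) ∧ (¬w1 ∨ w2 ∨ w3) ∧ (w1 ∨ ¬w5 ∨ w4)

1

There are 2^5 = 32 truth assignments over (w1, w2, w3, w4, w5).
Split on w2. With w2 = True, the clauses containing w2 are satisfied and ¬w2 drops from the rest; 0 of the 2^4 = 16 assignments to the other variables satisfy what remains.
With w2 = False, by the same count on the reduced clause set, 1 assignment works.
(One model: w1=T, w2=F, w3=T, w4=T, w5=T.)
Total: 0 + 1 = 1.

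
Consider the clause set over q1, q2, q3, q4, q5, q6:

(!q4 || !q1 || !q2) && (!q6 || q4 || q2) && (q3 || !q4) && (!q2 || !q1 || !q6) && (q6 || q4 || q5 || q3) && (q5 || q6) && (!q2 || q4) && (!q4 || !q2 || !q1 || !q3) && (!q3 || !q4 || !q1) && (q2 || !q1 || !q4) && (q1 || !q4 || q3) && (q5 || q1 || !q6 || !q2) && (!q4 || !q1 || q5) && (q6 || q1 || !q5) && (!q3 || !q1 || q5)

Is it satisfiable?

Satisfiable

Case q3 = true:
Case q5 = true:
Case q2 = true:
(q4) alone gives q4 = true.
(!q1) alone gives q1 = false.
(q6) alone gives q6 = true.
This assignment satisfies each clause.
A satisfying assignment: q1=false,  q2=true,  q3=true,  q4=true,  q5=true,  q6=true.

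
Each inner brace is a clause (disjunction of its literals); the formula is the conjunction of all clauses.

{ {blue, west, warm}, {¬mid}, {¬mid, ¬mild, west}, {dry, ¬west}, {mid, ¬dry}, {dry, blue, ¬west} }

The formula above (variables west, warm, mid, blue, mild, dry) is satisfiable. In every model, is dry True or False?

False

Suppose dry = True.
The clause (¬mid) is unit, so mid = False.
Now (mid) is unsatisfied and unit — conflict.
So every satisfying assignment has dry = False.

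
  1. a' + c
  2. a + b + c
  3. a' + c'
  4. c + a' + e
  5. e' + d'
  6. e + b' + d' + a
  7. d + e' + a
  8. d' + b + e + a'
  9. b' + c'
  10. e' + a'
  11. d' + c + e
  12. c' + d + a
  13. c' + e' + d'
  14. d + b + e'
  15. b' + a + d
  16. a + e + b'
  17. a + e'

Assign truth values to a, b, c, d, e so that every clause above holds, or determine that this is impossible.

a: 0; b: 0; c: 1; d: 1; e: 0

Branch on a: set a = 0.
Unit clause (e') forces e = 0.
Unit clause (b') forces b = 0.
Unit clause (c) forces c = 1.
Unit clause (d) forces d = 1.
This assignment satisfies each clause.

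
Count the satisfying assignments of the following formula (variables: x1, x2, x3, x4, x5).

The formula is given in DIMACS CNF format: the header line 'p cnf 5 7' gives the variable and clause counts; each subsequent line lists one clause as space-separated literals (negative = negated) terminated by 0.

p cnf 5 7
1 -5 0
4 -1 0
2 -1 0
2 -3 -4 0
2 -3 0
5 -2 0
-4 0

There are 2^5 = 32 truth assignments over (x1, x2, x3, x4, x5).
Split on x4. With x4 = True, the clauses containing x4 are satisfied and ¬x4 drops from the rest; 0 of the 2^4 = 16 assignments to the other variables satisfy what remains.
With x4 = False, by the same count on the reduced clause set, 1 assignment works.
Total: 0 + 1 = 1.

1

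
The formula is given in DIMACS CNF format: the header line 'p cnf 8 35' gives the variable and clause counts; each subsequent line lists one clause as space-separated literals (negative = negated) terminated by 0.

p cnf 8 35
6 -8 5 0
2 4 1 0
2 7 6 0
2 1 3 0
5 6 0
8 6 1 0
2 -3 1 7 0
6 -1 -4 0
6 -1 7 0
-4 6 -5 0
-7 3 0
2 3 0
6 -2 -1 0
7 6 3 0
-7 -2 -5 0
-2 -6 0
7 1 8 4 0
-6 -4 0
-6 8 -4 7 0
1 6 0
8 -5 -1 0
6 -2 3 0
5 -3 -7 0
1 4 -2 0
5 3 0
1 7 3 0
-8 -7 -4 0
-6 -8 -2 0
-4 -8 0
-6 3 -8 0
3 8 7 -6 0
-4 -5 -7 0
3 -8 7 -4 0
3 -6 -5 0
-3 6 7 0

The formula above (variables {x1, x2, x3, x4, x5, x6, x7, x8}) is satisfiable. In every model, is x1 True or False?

Suppose x1 = False.
Unit clause (x6) forces x6 = True.
Unit clause (¬x2) forces x2 = False.
Unit clause (x4) forces x4 = True.
But (¬x4) is also a unit clause — contradiction.
So every satisfying assignment has x1 = True.

True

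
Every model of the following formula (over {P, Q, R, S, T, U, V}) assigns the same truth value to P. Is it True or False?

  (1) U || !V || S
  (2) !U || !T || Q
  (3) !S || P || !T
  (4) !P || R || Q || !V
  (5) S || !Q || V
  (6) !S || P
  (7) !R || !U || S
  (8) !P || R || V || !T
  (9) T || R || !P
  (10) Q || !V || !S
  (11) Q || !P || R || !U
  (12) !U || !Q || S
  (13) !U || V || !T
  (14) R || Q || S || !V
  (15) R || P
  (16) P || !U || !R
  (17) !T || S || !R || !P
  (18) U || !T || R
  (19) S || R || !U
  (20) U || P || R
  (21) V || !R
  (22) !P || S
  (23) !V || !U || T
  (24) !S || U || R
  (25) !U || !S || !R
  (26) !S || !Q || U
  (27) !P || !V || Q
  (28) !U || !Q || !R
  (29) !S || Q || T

Suppose P = false.
From the singleton clause (!S), S = false.
From the singleton clause (R), R = true.
From the singleton clause (!U), U = false.
From the singleton clause (!V), V = false.
That conflicts with the unit clause (V).
So every satisfying assignment has P = True.

True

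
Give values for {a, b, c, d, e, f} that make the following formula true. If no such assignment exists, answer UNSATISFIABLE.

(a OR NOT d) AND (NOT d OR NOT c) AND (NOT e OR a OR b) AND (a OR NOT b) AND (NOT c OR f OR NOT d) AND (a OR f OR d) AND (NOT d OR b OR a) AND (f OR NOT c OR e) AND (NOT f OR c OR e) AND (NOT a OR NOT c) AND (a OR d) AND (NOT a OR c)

Try a = true.
From the singleton clause (NOT c), c = false.
Now (c) is unsatisfied and unit — conflict.
Backtrack on a: now try a = false.
From the singleton clause (NOT d), d = false.
Now (d) is unsatisfied and unit — conflict.
Both values of a lead to a conflict.

UNSATISFIABLE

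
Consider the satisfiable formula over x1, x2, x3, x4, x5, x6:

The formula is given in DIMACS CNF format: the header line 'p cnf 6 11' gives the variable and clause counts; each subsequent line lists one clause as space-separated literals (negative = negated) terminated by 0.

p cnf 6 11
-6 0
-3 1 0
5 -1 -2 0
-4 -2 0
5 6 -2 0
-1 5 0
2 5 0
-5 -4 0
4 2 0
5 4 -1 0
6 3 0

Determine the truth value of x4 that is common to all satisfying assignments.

False

Suppose x4 = True.
From the singleton clause (¬x6), x6 = False.
From the singleton clause (¬x2), x2 = False.
From the singleton clause (x5), x5 = True.
Now (¬x5) is unsatisfied and unit — conflict.
So every satisfying assignment has x4 = False.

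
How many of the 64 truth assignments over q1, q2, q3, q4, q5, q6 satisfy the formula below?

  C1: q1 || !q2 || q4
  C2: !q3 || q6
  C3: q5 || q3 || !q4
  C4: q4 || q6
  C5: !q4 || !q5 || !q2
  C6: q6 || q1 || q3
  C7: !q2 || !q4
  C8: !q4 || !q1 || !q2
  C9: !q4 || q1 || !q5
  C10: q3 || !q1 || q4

13

There are 2^6 = 64 truth assignments over (q1, q2, q3, q4, q5, q6).
Split on q2. With q2 = true, the clauses containing q2 are satisfied and !q2 drops from the rest; 2 of the 2^5 = 32 assignments to the other variables satisfy what remains.
With q2 = false, by the same count on the reduced clause set, 11 assignments work.
Total: 2 + 11 = 13.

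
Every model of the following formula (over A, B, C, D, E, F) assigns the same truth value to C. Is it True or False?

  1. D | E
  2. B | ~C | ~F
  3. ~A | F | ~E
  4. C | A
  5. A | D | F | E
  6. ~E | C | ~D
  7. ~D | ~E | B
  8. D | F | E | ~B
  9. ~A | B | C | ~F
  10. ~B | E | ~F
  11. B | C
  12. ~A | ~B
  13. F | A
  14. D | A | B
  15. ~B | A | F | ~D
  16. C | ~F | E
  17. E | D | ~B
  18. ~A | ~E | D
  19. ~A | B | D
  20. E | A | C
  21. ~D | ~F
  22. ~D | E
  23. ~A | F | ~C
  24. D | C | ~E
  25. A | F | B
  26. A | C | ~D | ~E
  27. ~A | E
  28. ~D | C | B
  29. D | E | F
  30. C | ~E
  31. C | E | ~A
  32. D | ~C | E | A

True

Suppose C = 0.
The clause (A) is unit, so A = 1.
The clause (B) is unit, so B = 1.
That conflicts with the unit clause (~B).
So every satisfying assignment has C = True.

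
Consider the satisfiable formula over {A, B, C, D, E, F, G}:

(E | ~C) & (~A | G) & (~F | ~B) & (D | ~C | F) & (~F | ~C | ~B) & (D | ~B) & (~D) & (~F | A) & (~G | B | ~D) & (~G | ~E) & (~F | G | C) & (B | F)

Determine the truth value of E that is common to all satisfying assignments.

Suppose E = 1.
Unit clause (~D) forces D = 0.
Unit clause (~B) forces B = 0.
Unit clause (~G) forces G = 0.
Unit clause (~A) forces A = 0.
Unit clause (~F) forces F = 0.
That conflicts with the unit clause (F).
So every satisfying assignment has E = False.

False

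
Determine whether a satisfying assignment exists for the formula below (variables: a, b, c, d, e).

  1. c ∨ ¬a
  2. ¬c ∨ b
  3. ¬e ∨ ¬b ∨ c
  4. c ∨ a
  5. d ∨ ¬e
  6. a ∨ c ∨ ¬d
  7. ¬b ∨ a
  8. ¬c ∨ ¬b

No, unsatisfiable

Branch on c: set c = True.
From the singleton clause (b), b = True.
Now (¬b) is unsatisfied and unit — conflict.
That branch fails; take c = False instead.
From the singleton clause (¬a), a = False.
Now (a) is unsatisfied and unit — conflict.
Both values of c lead to a conflict.
No assignment satisfies every clause.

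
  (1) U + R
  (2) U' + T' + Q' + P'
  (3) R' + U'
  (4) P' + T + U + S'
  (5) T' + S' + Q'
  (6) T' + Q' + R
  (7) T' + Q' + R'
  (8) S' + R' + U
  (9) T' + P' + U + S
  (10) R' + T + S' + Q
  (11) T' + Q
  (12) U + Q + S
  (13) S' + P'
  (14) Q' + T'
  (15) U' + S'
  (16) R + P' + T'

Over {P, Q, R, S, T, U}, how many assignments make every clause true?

6

There are 2^6 = 64 truth assignments over (P, Q, R, S, T, U).
Split on S. With S = 1, the clauses containing S are satisfied and S' drops from the rest; 0 of the 2^5 = 32 assignments to the other variables satisfy what remains.
With S = 0, by the same count on the reduced clause set, 6 assignments work.
(One model: P=F, Q=F, R=F, S=F, T=F, U=T.)
Total: 0 + 6 = 6.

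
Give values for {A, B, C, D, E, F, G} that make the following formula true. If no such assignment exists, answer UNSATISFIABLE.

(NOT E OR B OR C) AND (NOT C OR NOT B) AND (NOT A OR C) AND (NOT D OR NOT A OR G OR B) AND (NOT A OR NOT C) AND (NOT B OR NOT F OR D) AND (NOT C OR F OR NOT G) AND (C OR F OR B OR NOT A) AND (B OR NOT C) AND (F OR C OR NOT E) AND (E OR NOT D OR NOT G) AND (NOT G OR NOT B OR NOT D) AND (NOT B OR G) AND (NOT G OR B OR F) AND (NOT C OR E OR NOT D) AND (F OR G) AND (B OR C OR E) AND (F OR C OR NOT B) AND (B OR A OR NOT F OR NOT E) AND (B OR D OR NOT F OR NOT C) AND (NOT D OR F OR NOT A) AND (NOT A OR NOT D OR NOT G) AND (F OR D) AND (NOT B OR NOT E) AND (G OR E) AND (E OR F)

Suppose C = false.
(NOT A) alone gives A = false.
Suppose E = false.
(B) alone gives B = true.
(G) alone gives G = true.
(NOT D) alone gives D = false.
(NOT F) alone gives F = false.
Now (F) is unsatisfied and unit — conflict.
Undo E and try E = true.
(B) alone gives B = true.
Now (NOT B) is unsatisfied and unit — conflict.
Neither E = true nor E = false works.
Undo C and try C = true.
(NOT B) alone gives B = false.
Now (B) is unsatisfied and unit — conflict.
Neither C = true nor C = false works.

UNSATISFIABLE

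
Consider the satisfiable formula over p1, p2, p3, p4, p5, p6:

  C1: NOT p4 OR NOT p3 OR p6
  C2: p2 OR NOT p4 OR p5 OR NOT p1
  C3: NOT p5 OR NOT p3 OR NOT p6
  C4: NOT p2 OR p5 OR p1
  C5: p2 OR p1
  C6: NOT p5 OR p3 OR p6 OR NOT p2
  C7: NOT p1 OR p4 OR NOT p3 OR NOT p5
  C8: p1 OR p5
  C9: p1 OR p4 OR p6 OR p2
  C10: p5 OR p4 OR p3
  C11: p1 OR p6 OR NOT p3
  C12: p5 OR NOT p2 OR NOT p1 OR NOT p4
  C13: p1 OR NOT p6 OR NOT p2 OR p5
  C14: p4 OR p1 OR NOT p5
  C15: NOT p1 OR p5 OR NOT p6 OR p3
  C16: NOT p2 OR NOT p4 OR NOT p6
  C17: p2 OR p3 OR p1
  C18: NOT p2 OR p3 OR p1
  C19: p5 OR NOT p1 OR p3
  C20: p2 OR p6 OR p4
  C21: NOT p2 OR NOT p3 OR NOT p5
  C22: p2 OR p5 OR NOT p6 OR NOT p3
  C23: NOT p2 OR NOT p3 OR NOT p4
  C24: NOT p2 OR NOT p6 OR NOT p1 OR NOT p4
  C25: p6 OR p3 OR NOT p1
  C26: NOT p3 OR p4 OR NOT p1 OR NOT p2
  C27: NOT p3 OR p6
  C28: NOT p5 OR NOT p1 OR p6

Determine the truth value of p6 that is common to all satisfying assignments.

Suppose p6 = false.
From the singleton clause (NOT p3), p3 = false.
From the singleton clause (NOT p1), p1 = false.
From the singleton clause (p2), p2 = true.
That conflicts with the unit clause (NOT p2).
So every satisfying assignment has p6 = True.

True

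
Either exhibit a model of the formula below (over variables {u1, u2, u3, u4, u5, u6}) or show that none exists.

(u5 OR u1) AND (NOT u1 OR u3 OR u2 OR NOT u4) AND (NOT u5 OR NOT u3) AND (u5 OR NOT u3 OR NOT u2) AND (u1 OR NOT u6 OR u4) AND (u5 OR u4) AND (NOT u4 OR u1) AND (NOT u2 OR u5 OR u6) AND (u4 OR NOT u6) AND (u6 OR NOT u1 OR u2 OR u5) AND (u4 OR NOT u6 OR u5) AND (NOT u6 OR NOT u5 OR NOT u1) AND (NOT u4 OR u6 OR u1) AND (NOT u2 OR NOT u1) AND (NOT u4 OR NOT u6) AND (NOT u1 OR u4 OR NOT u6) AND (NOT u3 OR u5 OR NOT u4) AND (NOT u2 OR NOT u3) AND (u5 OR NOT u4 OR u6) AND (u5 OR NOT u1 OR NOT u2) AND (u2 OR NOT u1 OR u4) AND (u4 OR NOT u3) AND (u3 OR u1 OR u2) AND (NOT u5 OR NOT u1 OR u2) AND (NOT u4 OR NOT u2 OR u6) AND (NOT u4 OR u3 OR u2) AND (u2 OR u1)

Suppose u5 = true.
(NOT u3) alone gives u3 = false.
Suppose u4 = false.
(NOT u6) alone gives u6 = false.
Suppose u2 = true.
(NOT u1) alone gives u1 = false.
All clauses are satisfied.

u1=false, u2=true, u3=false, u4=false, u5=true, u6=false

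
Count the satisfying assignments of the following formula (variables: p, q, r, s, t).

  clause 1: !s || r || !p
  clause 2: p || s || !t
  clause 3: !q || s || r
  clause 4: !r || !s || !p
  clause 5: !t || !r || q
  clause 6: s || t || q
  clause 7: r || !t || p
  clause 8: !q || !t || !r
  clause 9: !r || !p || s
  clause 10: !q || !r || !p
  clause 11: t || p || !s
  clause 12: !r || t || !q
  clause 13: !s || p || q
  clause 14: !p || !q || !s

There are 2^5 = 32 truth assignments over (p, q, r, s, t).
Split on p. With p = true, the clauses containing p are satisfied and !p drops from the rest; 1 of the 2^4 = 16 assignments to the other variables satisfy what remains.
With p = false, by the same count on the reduced clause set, 0 assignments work.
(One model: p=T, q=F, r=F, s=F, t=T.)
Total: 1 + 0 = 1.

1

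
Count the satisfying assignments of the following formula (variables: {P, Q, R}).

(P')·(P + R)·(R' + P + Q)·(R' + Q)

There are 2^3 = 8 truth assignments over (P, Q, R).
Check each against the 4 clauses (columns in the order P, Q, R):
  F F F  ✗ fails (P + R)
  F F T  ✗ fails (R' + P + Q)
  F T F  ✗ fails (P + R)
  F T T  ✓ satisfies all
  T F F  ✗ fails (P')
  T F T  ✗ fails (P')
  T T F  ✗ fails (P')
  T T T  ✗ fails (P')
1 of the 8 rows is a model.

1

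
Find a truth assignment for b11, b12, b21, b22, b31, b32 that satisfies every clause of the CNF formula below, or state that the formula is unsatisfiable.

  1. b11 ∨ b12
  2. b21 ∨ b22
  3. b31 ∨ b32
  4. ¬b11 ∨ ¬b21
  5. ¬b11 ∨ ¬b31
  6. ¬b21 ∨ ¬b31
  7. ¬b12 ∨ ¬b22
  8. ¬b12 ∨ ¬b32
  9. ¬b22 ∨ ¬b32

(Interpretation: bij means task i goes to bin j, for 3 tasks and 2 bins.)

UNSATISFIABLE

Case b11 = True:
From the singleton clause (¬b21), b21 = False.
From the singleton clause (b22), b22 = True.
From the singleton clause (¬b31), b31 = False.
From the singleton clause (b32), b32 = True.
Now (¬b32) is unsatisfied and unit — conflict.
That branch fails; take b11 = False instead.
From the singleton clause (b12), b12 = True.
From the singleton clause (¬b22), b22 = False.
From the singleton clause (b21), b21 = True.
From the singleton clause (¬b31), b31 = False.
From the singleton clause (b32), b32 = True.
Now (¬b32) is unsatisfied and unit — conflict.
Neither b11 = True nor b11 = False works.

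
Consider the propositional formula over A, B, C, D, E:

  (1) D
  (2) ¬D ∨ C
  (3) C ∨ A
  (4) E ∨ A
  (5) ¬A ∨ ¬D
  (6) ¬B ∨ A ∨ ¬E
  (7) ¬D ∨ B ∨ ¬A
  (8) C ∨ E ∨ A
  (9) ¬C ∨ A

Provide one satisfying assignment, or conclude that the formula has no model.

UNSATISFIABLE

Unit clause (D) forces D = True.
Unit clause (C) forces C = True.
Unit clause (¬A) forces A = False.
But (A) is also a unit clause — contradiction.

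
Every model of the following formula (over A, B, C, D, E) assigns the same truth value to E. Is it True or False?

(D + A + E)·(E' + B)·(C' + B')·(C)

Suppose E = 1.
From the singleton clause (B), B = 1.
From the singleton clause (C'), C = 0.
But (C) is also a unit clause — contradiction.
So every satisfying assignment has E = False.

False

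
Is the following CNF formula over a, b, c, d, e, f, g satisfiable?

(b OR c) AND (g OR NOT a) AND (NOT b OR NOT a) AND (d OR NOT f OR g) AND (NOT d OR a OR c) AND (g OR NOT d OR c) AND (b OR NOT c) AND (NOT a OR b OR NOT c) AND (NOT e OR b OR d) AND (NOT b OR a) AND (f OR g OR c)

No, unsatisfiable

Branch on b: set b = true.
(NOT a) alone gives a = false.
Now (a) is unsatisfied and unit — conflict.
Undo b and try b = false.
(c) alone gives c = true.
Now (NOT c) is unsatisfied and unit — conflict.
Either choice for b ends in contradiction.
No assignment satisfies every clause.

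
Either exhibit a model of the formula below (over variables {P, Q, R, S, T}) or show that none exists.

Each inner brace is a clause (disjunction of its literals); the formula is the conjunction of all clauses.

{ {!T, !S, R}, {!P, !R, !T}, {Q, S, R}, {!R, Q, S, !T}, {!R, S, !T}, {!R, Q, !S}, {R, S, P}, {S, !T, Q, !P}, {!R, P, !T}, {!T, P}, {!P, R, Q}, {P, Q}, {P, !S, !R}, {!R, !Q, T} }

P=false,  Q=true,  R=false,  S=true,  T=false

Case T = false:
Case P = false:
Unit clause (Q) forces Q = true.
Unit clause (!R) forces R = false.
Unit clause (S) forces S = true.
Every clause now holds.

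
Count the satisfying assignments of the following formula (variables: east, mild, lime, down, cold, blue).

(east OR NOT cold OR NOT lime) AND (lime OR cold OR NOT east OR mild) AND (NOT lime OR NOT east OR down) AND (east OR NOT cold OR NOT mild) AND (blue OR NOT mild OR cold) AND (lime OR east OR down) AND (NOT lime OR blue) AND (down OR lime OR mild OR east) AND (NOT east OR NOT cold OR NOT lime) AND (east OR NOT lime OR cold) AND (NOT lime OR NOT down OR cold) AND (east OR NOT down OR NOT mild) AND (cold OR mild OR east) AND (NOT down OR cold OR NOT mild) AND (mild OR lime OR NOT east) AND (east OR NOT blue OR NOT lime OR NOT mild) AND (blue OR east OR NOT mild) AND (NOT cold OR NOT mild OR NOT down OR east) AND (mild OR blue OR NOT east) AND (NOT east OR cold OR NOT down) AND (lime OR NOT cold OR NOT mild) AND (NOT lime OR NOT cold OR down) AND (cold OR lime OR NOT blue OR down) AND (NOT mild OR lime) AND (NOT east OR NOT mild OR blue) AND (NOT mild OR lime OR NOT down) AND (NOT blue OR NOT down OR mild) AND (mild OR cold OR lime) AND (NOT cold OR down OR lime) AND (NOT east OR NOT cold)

There are 2^6 = 64 truth assignments over (east, mild, lime, down, cold, blue).
Split on lime. With lime = true, the clauses containing lime are satisfied and NOT lime drops from the rest; 0 of the 2^5 = 32 assignments to the other variables satisfy what remains.
With lime = false, by the same count on the reduced clause set, 1 assignment works.
(One model: east=F, mild=F, lime=F, down=T, cold=T, blue=F.)
Total: 0 + 1 = 1.

1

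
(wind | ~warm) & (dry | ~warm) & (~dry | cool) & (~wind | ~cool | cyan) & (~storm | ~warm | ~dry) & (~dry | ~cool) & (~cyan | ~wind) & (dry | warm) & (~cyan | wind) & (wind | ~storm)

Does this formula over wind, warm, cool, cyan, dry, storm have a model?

No

Branch on wind: set wind = 1.
The clause (~cyan) is unit, so cyan = 0.
The clause (~cool) is unit, so cool = 0.
The clause (~dry) is unit, so dry = 0.
The clause (~warm) is unit, so warm = 0.
Now (warm) is unsatisfied and unit — conflict.
Undo wind and try wind = 0.
The clause (~warm) is unit, so warm = 0.
The clause (dry) is unit, so dry = 1.
The clause (cool) is unit, so cool = 1.
Now (~cool) is unsatisfied and unit — conflict.
Neither wind = 1 nor wind = 0 works.
No assignment satisfies every clause.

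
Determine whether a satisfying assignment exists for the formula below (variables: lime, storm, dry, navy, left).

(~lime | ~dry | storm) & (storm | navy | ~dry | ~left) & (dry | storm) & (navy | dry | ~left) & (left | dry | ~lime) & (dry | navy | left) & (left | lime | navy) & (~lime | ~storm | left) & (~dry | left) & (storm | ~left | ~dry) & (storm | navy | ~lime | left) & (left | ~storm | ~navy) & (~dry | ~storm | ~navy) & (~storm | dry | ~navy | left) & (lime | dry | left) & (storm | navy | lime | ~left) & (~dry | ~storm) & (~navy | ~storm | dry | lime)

Case dry = 0:
From the singleton clause (storm), storm = 1.
Case navy = 1:
From the singleton clause (left), left = 1.
From the singleton clause (lime), lime = 1.
Every clause now holds.
A satisfying assignment: lime ↦ 1; storm ↦ 1; dry ↦ 0; navy ↦ 1; left ↦ 1.

Satisfiable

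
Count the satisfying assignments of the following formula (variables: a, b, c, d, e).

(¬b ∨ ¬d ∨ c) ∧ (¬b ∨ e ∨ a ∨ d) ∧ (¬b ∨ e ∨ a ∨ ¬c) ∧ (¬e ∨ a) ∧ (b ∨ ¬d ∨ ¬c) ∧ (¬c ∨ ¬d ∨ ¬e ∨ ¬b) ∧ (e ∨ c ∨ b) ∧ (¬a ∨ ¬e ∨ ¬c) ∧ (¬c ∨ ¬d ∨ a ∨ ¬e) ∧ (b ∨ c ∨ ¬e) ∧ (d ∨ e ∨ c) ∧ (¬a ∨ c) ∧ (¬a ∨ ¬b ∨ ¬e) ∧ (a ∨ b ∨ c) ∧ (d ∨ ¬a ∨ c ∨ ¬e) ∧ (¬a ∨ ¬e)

There are 2^5 = 32 truth assignments over (a, b, c, d, e).
Split on b. With b = True, the clauses containing b are satisfied and ¬b drops from the rest; 2 of the 2^4 = 16 assignments to the other variables satisfy what remains.
With b = False, by the same count on the reduced clause set, 2 assignments work.
Total: 2 + 2 = 4.

4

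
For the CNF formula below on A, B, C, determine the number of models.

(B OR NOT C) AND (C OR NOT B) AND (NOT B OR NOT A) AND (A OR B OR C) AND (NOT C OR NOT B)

1

There are 2^3 = 8 truth assignments over (A, B, C).
Split on B. With B = true, the clauses containing B are satisfied and NOT B drops from the rest; 0 of the 2^2 = 4 assignments to the other variables satisfy what remains.
With B = false, by the same count on the reduced clause set, 1 assignment works.
(One model: A=T, B=F, C=F.)
Total: 0 + 1 = 1.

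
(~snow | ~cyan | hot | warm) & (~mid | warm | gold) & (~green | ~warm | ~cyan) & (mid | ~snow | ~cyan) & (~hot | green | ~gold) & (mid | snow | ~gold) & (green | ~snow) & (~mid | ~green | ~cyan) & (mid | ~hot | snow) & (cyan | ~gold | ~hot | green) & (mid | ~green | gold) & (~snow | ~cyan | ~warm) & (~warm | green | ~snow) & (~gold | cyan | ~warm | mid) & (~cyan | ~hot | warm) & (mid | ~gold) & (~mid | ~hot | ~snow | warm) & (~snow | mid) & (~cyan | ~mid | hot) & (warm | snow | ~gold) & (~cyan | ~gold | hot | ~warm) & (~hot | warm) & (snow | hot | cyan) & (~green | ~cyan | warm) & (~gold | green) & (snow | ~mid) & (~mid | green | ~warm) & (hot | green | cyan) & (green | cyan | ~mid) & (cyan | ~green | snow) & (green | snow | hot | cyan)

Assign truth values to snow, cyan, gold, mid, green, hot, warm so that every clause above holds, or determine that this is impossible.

Case green = 0:
(~snow) alone gives snow = 0.
(~gold) alone gives gold = 0.
(~mid) alone gives mid = 0.
(~hot) alone gives hot = 0.
(cyan) alone gives cyan = 1.
Every clause is now satisfied; warm is unconstrained.

snow: 0,  cyan: 1,  gold: 0,  mid: 0,  green: 0,  hot: 0,  warm: 0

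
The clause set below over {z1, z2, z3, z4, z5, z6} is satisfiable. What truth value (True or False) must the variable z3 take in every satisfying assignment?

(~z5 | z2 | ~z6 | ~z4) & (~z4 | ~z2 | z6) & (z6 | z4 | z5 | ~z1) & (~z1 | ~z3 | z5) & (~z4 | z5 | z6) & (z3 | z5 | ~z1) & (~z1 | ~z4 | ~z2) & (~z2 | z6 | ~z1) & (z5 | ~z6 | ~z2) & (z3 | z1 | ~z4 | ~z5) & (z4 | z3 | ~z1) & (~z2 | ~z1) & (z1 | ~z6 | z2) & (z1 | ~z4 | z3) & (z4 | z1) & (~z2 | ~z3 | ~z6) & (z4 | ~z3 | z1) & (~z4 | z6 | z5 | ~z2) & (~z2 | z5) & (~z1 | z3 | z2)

Suppose z3 = 0.
Branch on z5: set z5 = 1.
Branch on z1: set z1 = 1.
(z4) alone gives z4 = 1.
(~z2) alone gives z2 = 0.
But (z2) is also a unit clause — contradiction.
That branch fails; take z1 = 0 instead.
(~z4) alone gives z4 = 0.
But (z4) is also a unit clause — contradiction.
Neither z1 = 1 nor z1 = 0 works.
That branch fails; take z5 = 0 instead.
(~z1) alone gives z1 = 0.
(~z4) alone gives z4 = 0.
But (z4) is also a unit clause — contradiction.
Neither z5 = 1 nor z5 = 0 works.
So every satisfying assignment has z3 = True.

True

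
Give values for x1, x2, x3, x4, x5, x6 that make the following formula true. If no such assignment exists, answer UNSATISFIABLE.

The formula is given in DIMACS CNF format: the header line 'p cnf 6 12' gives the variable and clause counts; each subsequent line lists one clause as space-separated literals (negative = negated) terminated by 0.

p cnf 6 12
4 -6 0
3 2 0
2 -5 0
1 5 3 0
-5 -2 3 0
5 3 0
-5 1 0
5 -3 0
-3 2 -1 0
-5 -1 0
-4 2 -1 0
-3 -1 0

Case x4 = True:
Case x3 = True:
From the singleton clause (x5), x5 = True.
From the singleton clause (x2), x2 = True.
From the singleton clause (x1), x1 = True.
But (¬x1) is also a unit clause — contradiction.
Undo x3 and try x3 = False.
From the singleton clause (x2), x2 = True.
From the singleton clause (¬x5), x5 = False.
But (x5) is also a unit clause — contradiction.
Either choice for x3 ends in contradiction.
Undo x4 and try x4 = False.
From the singleton clause (¬x6), x6 = False.
Case x3 = True:
From the singleton clause (x5), x5 = True.
From the singleton clause (x2), x2 = True.
From the singleton clause (x1), x1 = True.
But (¬x1) is also a unit clause — contradiction.
Undo x3 and try x3 = False.
From the singleton clause (x2), x2 = True.
From the singleton clause (¬x5), x5 = False.
But (x5) is also a unit clause — contradiction.
Either choice for x3 ends in contradiction.
Either choice for x4 ends in contradiction.

UNSATISFIABLE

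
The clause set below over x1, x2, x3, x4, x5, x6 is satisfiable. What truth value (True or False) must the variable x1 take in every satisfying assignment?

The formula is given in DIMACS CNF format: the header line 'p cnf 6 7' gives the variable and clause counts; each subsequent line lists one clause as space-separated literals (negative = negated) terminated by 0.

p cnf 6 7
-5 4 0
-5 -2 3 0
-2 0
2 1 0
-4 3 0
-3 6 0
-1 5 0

True

Suppose x1 = False.
Unit clause (¬x2) forces x2 = False.
But (x2) is also a unit clause — contradiction.
So every satisfying assignment has x1 = True.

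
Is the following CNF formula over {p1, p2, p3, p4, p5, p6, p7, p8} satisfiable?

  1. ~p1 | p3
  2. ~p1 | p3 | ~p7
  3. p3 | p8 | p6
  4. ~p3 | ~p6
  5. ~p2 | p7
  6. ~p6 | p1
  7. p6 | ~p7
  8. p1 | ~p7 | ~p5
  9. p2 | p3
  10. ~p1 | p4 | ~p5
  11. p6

From the singleton clause (p6), p6 = 1.
From the singleton clause (~p3), p3 = 0.
From the singleton clause (~p1), p1 = 0.
That conflicts with the unit clause (p1).
No assignment satisfies every clause.

Unsatisfiable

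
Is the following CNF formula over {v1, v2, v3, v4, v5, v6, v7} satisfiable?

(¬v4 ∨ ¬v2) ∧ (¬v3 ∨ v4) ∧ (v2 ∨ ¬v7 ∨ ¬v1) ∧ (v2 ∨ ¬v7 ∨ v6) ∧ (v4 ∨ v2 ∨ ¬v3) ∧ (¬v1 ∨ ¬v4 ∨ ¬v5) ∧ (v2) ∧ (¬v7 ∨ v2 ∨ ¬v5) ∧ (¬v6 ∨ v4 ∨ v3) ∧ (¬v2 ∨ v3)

The clause (v2) is unit, so v2 = True.
The clause (¬v4) is unit, so v4 = False.
The clause (¬v3) is unit, so v3 = False.
Now (v3) is unsatisfied and unit — conflict.
No assignment satisfies every clause.

No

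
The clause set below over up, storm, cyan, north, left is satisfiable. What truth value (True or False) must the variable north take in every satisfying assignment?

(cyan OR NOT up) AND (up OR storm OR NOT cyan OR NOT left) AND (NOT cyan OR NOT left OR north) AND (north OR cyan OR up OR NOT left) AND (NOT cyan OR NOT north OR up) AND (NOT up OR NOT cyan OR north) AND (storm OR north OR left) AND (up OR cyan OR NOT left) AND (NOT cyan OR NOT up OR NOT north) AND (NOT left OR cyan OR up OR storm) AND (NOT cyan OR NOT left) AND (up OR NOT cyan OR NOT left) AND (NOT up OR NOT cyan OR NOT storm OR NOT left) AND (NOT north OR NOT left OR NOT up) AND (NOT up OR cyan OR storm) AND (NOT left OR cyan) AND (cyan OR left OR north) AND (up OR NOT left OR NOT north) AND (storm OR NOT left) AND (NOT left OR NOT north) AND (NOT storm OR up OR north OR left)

Suppose north = false.
Branch on cyan: set cyan = true.
The clause (NOT left) is unit, so left = false.
The clause (NOT up) is unit, so up = false.
The clause (storm) is unit, so storm = true.
Now (NOT storm) is unsatisfied and unit — conflict.
That branch fails; take cyan = false instead.
The clause (NOT up) is unit, so up = false.
The clause (NOT left) is unit, so left = false.
Now (left) is unsatisfied and unit — conflict.
Neither cyan = true nor cyan = false works.
So every satisfying assignment has north = True.

True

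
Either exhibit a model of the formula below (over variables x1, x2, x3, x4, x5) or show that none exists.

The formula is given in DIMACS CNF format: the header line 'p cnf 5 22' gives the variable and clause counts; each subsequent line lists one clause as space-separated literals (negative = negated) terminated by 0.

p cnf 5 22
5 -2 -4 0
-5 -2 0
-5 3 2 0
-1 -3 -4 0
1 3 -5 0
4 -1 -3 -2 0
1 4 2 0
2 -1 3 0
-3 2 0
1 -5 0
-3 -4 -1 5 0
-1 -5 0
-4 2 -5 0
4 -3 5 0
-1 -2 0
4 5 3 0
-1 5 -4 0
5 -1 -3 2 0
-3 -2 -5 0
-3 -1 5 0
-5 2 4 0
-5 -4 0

x1: False,  x2: False,  x3: False,  x4: True,  x5: False

Try x5 = False.
Try x2 = False.
Unit clause (¬x3) forces x3 = False.
Unit clause (¬x1) forces x1 = False.
Unit clause (x4) forces x4 = True.
All clauses are satisfied.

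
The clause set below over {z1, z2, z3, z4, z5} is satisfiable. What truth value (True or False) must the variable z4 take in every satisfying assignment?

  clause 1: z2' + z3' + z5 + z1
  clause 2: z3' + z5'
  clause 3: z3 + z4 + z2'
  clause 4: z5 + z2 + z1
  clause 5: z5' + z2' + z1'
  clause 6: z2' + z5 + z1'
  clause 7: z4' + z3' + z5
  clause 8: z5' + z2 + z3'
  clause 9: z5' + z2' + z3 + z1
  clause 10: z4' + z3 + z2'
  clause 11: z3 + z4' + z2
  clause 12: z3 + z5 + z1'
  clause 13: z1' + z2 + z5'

False

Suppose z4 = 1.
Suppose z3 = 0.
The clause (z2') is unit, so z2 = 0.
That conflicts with the unit clause (z2).
Backtrack on z3: now try z3 = 1.
The clause (z5') is unit, so z5 = 0.
That conflicts with the unit clause (z5).
Both values of z3 lead to a conflict.
So every satisfying assignment has z4 = False.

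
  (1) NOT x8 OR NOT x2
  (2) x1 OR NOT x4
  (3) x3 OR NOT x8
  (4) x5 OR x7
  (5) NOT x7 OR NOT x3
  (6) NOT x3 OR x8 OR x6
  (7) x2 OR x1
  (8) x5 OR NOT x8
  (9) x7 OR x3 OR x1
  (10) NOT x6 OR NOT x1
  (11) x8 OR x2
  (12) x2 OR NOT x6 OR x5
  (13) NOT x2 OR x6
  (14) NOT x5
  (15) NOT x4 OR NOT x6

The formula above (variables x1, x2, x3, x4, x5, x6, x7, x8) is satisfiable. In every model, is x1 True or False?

Suppose x1 = true.
(NOT x6) alone gives x6 = false.
(NOT x2) alone gives x2 = false.
(x8) alone gives x8 = true.
(x3) alone gives x3 = true.
(NOT x7) alone gives x7 = false.
(x5) alone gives x5 = true.
But (NOT x5) is also a unit clause — contradiction.
So every satisfying assignment has x1 = False.

False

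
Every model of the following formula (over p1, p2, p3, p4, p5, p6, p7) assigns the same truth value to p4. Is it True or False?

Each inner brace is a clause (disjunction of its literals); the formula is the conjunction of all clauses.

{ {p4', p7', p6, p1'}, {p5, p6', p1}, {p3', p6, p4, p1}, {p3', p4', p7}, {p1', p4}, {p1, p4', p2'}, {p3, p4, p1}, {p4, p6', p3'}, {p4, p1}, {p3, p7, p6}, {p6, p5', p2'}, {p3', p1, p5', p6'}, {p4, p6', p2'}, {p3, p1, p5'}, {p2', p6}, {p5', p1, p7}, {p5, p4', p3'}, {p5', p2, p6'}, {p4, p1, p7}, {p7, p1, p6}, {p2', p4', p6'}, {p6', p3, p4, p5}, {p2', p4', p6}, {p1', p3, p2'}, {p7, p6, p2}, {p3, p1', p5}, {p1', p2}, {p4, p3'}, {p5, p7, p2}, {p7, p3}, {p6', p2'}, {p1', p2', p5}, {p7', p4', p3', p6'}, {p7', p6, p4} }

Suppose p4 = 0.
From the singleton clause (p1'), p1 = 0.
Now (p1) is unsatisfied and unit — conflict.
So every satisfying assignment has p4 = True.

True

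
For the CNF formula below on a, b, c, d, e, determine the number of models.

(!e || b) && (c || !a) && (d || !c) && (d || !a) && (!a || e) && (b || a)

There are 2^5 = 32 truth assignments over (a, b, c, d, e).
Split on c. With c = true, the clauses containing c are satisfied and !c drops from the rest; 3 of the 2^4 = 16 assignments to the other variables satisfy what remains.
With c = false, by the same count on the reduced clause set, 4 assignments work.
(One model: a=F, b=T, c=F, d=F, e=F.)
Total: 3 + 4 = 7.

7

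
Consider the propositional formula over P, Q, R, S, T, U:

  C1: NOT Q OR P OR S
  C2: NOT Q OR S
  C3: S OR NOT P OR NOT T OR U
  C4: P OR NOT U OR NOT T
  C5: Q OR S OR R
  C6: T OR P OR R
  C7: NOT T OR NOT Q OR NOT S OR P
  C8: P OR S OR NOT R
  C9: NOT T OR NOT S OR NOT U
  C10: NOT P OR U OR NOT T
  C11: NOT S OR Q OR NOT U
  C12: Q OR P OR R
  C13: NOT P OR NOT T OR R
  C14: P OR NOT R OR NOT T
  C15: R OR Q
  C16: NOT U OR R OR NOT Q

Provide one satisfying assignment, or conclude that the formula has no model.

Try Q = false.
The clause (R) is unit, so R = true.
Try P = true.
Try U = false.
The clause (NOT T) is unit, so T = false.
No clause remains; S is free.

P=true; Q=false; R=true; S=false; T=false; U=false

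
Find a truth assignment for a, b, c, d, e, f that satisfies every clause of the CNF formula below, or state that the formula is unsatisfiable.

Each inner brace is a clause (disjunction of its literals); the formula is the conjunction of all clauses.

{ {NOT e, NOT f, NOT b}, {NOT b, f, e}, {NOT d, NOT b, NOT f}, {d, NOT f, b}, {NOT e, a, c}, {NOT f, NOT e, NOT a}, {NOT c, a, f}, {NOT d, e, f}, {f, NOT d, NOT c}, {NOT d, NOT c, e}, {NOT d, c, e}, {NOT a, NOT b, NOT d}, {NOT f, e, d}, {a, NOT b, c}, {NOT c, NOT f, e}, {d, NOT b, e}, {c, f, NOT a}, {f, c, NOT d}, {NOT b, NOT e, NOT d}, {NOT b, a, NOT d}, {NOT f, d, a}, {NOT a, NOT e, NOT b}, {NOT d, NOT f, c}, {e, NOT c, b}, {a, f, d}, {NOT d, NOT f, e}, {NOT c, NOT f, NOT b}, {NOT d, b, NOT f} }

a ↦ true, b ↦ false, c ↦ true, d ↦ false, e ↦ true, f ↦ false

Branch on e: set e = true.
Branch on f: set f = false.
Branch on a: set a = true.
The clause (c) is unit, so c = true.
The clause (NOT d) is unit, so d = false.
The clause (NOT b) is unit, so b = false.
This assignment satisfies each clause.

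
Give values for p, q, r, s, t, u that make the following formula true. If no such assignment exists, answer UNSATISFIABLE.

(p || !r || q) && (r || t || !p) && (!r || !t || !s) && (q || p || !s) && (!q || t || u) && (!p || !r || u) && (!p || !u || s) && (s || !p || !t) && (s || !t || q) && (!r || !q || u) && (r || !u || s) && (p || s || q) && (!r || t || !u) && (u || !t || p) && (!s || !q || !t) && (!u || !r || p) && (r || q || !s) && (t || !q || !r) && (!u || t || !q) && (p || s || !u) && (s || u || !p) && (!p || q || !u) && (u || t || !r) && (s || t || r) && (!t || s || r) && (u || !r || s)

Branch on p: set p = true.
Branch on r: set r = true.
From the singleton clause (u), u = true.
From the singleton clause (s), s = true.
From the singleton clause (!t), t = false.
That conflicts with the unit clause (t).
That branch fails; take r = false instead.
From the singleton clause (t), t = true.
From the singleton clause (s), s = true.
From the singleton clause (!q), q = false.
That conflicts with the unit clause (q).
Either choice for r ends in contradiction.
That branch fails; take p = false instead.
Branch on r: set r = false.
Branch on q: set q = true.
Branch on t: set t = true.
From the singleton clause (u), u = true.
From the singleton clause (s), s = true.
That conflicts with the unit clause (!s).
That branch fails; take t = false instead.
From the singleton clause (u), u = true.
That conflicts with the unit clause (!u).
Either choice for t ends in contradiction.
That branch fails; take q = false instead.
From the singleton clause (!s), s = false.
That conflicts with the unit clause (s).
Either choice for q ends in contradiction.
That branch fails; take r = true instead.
From the singleton clause (q), q = true.
From the singleton clause (u), u = true.
That conflicts with the unit clause (!u).
Either choice for r ends in contradiction.
Either choice for p ends in contradiction.

UNSATISFIABLE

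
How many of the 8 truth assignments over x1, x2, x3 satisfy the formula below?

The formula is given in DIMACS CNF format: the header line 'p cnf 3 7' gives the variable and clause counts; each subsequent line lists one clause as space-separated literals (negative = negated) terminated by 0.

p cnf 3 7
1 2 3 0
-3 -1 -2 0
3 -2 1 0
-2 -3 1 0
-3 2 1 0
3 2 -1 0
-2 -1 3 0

1

There are 2^3 = 8 truth assignments over (x1, x2, x3).
Check each against the 7 clauses (columns in the order x1, x2, x3):
  F F F  ✗ fails (x1 ∨ x2 ∨ x3)
  F F T  ✗ fails (¬x3 ∨ x2 ∨ x1)
  F T F  ✗ fails (x3 ∨ ¬x2 ∨ x1)
  F T T  ✗ fails (¬x2 ∨ ¬x3 ∨ x1)
  T F F  ✗ fails (x3 ∨ x2 ∨ ¬x1)
  T F T  ✓ satisfies all
  T T F  ✗ fails (¬x2 ∨ ¬x1 ∨ x3)
  T T T  ✗ fails (¬x3 ∨ ¬x1 ∨ ¬x2)
1 of the 8 rows is a model.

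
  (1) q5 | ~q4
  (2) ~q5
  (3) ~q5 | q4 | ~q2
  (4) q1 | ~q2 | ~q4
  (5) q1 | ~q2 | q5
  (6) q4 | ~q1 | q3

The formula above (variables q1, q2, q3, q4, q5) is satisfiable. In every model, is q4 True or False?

Suppose q4 = 1.
From the singleton clause (q5), q5 = 1.
That conflicts with the unit clause (~q5).
So every satisfying assignment has q4 = False.

False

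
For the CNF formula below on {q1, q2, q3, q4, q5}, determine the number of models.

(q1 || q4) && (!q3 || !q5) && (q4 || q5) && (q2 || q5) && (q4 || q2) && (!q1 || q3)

5

There are 2^5 = 32 truth assignments over (q1, q2, q3, q4, q5).
Split on q5. With q5 = true, the clauses containing q5 are satisfied and !q5 drops from the rest; 2 of the 2^4 = 16 assignments to the other variables satisfy what remains.
With q5 = false, by the same count on the reduced clause set, 3 assignments work.
(One model: q1=F, q2=F, q3=F, q4=T, q5=T.)
Total: 2 + 3 = 5.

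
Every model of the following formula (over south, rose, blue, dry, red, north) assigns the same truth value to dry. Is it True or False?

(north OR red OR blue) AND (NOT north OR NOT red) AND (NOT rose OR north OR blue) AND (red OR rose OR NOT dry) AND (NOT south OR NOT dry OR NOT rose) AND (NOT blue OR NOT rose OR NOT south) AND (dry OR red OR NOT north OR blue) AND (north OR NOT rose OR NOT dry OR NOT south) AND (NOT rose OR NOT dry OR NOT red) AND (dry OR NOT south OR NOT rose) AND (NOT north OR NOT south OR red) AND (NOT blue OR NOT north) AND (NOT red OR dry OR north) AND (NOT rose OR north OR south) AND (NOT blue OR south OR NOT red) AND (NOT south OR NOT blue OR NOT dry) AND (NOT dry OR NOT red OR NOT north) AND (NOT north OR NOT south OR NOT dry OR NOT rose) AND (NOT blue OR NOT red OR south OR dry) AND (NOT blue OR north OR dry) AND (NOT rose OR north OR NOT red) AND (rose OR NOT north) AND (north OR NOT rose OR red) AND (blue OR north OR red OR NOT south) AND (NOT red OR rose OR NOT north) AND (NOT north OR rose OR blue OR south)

Suppose dry = false.
Try north = false.
(NOT red) alone gives red = false.
(blue) alone gives blue = true.
But (NOT blue) is also a unit clause — contradiction.
Backtrack on north: now try north = true.
(NOT red) alone gives red = false.
(blue) alone gives blue = true.
But (NOT blue) is also a unit clause — contradiction.
Neither north = true nor north = false works.
So every satisfying assignment has dry = True.

True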